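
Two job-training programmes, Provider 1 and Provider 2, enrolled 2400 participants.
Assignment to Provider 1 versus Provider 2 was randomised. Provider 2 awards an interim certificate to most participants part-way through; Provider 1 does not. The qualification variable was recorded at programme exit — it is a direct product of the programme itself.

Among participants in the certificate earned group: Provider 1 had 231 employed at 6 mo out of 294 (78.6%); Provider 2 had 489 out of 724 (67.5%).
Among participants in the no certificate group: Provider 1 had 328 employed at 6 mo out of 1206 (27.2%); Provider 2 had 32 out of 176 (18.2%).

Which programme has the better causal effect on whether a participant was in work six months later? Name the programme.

The qualification attained during the programme-specific comparison favours Provider 1 throughout, but the pooled figures favour Provider 2. The question is whether to condition on qualification attained during the programme.
Qualification attained during the programme here is a post-treatment variable shaped by the programme; conditioning on it would introduce bias rather than remove it. The overall comparison is the causal one.
Pooled: Provider 1 37.3% vs Provider 2 57.9%; Provider 2 is higher overall.

Provider 2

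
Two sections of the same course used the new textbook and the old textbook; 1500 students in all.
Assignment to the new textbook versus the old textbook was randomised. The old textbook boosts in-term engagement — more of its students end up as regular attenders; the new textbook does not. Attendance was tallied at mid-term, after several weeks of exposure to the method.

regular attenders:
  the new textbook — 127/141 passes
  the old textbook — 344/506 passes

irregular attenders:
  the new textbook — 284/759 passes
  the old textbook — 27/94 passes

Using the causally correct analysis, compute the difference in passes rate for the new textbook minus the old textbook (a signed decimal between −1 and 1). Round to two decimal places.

-0.16

The mid-term attendance-specific comparison favours the new textbook throughout, but the pooled figures favour the old textbook. The question is whether to condition on mid-term attendance.
Mid-term attendance lies on the pathway teaching method → mid-term attendance → outcome, so adjusting for it blocks the indirect effect. For the total causal effect of teaching method, use the unadjusted pooled rates.
The causal difference is the pooled difference: 0.457 − 0.618 = -0.162.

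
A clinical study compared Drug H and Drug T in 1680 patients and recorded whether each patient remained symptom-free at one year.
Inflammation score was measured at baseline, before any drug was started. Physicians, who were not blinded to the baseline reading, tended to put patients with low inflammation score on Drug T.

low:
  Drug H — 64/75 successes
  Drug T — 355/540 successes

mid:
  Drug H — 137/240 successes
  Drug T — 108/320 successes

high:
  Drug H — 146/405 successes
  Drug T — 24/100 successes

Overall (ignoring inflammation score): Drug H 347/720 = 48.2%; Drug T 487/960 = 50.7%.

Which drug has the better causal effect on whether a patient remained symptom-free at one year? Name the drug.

Drug H

Since inflammation score is a pre-existing factor (not a product of the drug) and it affects the outcome on its own, it is a confounder. The stratified rates, not the pooled rate, identify the causal effect.
Within each level — low: 85.3% vs 65.7%; mid: 57.1% vs 33.8%; high: 36.0% vs 24.0% — Drug H is higher every time.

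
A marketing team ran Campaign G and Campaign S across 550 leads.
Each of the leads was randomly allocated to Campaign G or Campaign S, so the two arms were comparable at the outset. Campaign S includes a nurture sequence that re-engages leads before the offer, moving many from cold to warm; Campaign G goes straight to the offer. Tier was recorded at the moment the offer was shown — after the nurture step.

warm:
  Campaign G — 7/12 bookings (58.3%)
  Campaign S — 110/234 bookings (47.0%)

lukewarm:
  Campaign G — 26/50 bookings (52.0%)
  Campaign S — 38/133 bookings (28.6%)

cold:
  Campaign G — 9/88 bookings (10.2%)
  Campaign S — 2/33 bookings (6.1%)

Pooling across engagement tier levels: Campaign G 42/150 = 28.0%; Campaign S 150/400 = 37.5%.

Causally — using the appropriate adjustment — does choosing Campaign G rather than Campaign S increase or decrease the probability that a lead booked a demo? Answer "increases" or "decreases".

Campaign G is higher inside every engagement tier stratum but Campaign S is higher in aggregate. Whether to stratify depends on how engagement tier relates to the campaign.
Because the campaign influences engagement tier, engagement tier is a post-treatment mediator, not a confounder. Stratifying on it would bias the estimate; the causal effect is the crude pooled difference.
Pooled: Campaign G 28.0% vs Campaign S 37.5%; Campaign S is higher overall.

decreases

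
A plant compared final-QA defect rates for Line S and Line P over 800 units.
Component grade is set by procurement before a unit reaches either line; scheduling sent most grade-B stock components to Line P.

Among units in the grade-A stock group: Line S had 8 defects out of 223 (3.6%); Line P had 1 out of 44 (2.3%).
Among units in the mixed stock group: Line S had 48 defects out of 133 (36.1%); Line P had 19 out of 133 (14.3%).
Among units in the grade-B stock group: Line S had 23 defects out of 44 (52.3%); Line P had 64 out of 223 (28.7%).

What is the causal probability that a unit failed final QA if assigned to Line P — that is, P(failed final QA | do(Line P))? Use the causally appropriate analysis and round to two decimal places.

Here component grade is a common cause — it drives both which line a case falls under and the outcome. The crude comparison mixes populations; the stratum-specific rates are the causally relevant ones.
Standardising Line P to the population component grade mix: 0.334·1/44 + 0.333·19/133 + 0.334·64/223 = 0.151.

0.15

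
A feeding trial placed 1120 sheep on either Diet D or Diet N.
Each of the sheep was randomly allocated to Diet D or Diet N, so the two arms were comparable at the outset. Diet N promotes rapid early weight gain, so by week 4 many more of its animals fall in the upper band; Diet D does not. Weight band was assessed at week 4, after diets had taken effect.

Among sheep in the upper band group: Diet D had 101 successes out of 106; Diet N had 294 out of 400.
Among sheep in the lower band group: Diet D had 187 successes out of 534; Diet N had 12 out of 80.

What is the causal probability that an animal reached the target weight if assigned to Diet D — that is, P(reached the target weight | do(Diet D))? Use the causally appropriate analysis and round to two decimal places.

The distribution of week-4 weight band is itself part of what the diet does — it is an intermediate outcome. Holding it fixed would remove that part of the effect; the total effect is the pooled difference.
So P(outcome | do(Diet D)) is just the pooled rate for Diet D: 288/640 = 0.450.

0.45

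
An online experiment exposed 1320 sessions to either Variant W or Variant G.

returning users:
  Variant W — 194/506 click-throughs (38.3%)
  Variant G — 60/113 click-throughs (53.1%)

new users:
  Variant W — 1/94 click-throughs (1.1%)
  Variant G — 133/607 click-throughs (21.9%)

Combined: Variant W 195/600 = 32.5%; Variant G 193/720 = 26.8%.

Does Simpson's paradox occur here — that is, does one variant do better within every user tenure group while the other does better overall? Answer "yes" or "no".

yes

Within each user tenure level (returning users 38.3% vs 53.1%; new users 1.1% vs 21.9%), Variant G has the higher rate every time. Pooled: 32.5% vs 26.8% — Variant W has the higher rate overall. The two comparisons disagree.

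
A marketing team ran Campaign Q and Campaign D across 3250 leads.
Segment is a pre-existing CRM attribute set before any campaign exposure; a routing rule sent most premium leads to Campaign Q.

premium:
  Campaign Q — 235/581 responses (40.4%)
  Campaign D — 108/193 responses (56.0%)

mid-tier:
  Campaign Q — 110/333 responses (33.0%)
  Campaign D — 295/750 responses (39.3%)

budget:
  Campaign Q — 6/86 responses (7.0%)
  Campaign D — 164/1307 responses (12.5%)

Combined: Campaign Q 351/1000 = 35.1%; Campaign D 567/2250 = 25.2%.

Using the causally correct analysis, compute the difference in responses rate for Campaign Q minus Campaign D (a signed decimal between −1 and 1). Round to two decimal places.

Customer segment differs across campaigns for reasons unrelated to any effect of the campaign itself, and it separately predicts the outcome — a classic confounder. We must compare within customer segment levels.
Adjusting over the population distribution of customer segment: 0.238·(0.404−0.560) + 0.333·(0.330−0.393) + 0.429·(0.070−0.125) = -0.082.

-0.08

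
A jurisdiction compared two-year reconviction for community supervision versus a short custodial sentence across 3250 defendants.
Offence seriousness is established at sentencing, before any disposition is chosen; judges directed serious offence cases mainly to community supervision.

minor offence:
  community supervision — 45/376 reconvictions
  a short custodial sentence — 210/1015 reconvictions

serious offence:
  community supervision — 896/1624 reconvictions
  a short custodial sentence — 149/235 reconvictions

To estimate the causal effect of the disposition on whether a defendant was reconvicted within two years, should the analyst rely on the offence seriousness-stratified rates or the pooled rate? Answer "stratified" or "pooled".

stratified

community supervision is lower inside every offence seriousness stratum but a short custodial sentence is lower in aggregate. Whether to stratify depends on how offence seriousness relates to the disposition.
Nothing the disposition does changes offence seriousness; the imbalance is an allocation artefact. With offence seriousness also predicting the outcome, the pooled figure is confounded, and the within-stratum comparison is the causal one.
Within each level — minor offence: 12.0% vs 20.7%; serious offence: 55.2% vs 63.4% — community supervision is lower every time.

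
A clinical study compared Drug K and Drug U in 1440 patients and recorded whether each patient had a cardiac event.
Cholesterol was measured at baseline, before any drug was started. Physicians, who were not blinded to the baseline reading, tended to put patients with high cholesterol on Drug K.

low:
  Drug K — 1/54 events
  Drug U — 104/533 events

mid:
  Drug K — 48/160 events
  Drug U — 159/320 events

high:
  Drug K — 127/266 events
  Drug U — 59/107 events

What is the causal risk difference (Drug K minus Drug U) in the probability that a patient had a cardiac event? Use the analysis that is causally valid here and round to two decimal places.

-0.16

Nothing the drug does changes cholesterol; the imbalance is an allocation artefact. With cholesterol also predicting the outcome, the pooled figure is confounded, and the within-stratum comparison is the causal one.
Adjusting over the population distribution of cholesterol: 0.408·(0.019−0.195) + 0.333·(0.300−0.497) + 0.259·(0.477−0.551) = -0.157.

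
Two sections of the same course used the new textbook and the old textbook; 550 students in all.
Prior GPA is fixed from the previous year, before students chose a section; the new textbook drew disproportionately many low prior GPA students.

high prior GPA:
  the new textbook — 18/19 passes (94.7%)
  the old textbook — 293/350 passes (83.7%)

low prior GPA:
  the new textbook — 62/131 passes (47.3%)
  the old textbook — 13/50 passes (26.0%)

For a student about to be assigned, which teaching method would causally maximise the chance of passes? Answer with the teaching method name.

the new textbook

Prior GPA band is set before the teaching method has any effect — it is not caused by the teaching method — and it independently drives the outcome. That makes it a confounder, so the causal comparison is within prior GPA band levels.
Within each level — high prior GPA: 94.7% vs 83.7%; low prior GPA: 47.3% vs 26.0% — the new textbook is higher every time.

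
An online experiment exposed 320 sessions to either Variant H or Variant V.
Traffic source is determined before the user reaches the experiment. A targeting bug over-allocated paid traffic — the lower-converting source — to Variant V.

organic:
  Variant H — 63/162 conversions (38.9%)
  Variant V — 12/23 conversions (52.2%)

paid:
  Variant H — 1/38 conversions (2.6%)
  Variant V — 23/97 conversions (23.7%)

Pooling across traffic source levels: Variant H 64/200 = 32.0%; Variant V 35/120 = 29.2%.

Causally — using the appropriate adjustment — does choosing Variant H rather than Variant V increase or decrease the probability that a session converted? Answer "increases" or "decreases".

decreases

Variant V is higher inside every traffic source stratum but Variant H is higher in aggregate. Whether to stratify depends on how traffic source relates to the variant.
The imbalance in traffic source arose from how sessions were allocated, not from anything the variant did; and traffic source independently affects the outcome. The pooled gap is confounded — condition on traffic source.
Within each level — organic: 38.9% vs 52.2%; paid: 2.6% vs 23.7% — Variant V is higher every time.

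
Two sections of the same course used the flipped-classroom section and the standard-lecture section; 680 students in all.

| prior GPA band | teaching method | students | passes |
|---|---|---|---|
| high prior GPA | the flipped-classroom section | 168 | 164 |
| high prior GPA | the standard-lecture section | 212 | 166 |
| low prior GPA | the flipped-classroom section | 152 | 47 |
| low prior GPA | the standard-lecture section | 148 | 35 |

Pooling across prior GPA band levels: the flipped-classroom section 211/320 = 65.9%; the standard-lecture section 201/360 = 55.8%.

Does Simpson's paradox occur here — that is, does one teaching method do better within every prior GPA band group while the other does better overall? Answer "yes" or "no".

Within each prior GPA band level (high prior GPA 97.6% vs 78.3%; low prior GPA 30.9% vs 23.6%), the flipped-classroom section has the higher rate every time. Pooled: 65.9% vs 55.8% — the flipped-classroom section has the higher rate overall. They agree.

no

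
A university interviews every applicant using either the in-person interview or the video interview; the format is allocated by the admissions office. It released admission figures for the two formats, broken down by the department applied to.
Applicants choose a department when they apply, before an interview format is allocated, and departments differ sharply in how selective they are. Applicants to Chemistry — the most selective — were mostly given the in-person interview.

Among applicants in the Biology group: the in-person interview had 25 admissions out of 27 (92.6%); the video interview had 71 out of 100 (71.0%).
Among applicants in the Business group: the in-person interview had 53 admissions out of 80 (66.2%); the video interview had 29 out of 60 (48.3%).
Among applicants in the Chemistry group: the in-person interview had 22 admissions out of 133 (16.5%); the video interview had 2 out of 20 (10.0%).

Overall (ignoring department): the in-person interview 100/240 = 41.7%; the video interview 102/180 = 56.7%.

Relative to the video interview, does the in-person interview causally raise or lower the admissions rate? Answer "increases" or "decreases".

increases

Within every department level the in-person interview has the higher rate, yet pooled the video interview does — Simpson's reversal.
Department is set before the interview format has any effect — it is not caused by the interview format — and it independently drives the outcome. That makes it a confounder, so the causal comparison is within department levels.
Within each level — Biology: 92.6% vs 71.0%; Business: 66.2% vs 48.3%; Chemistry: 16.5% vs 10.0% — the in-person interview is higher every time.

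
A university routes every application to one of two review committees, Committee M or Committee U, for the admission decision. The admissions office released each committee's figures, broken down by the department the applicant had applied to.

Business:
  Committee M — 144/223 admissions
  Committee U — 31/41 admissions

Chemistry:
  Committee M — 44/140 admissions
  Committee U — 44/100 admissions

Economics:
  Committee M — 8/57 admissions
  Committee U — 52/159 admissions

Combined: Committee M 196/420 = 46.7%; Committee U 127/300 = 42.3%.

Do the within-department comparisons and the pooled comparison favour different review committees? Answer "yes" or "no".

yes

Within each department level (Business 64.6% vs 75.6%; Chemistry 31.4% vs 44.0%; Economics 14.0% vs 32.7%), Committee U has the higher rate every time. Pooled: 46.7% vs 42.3% — Committee M has the higher rate overall. The two comparisons disagree.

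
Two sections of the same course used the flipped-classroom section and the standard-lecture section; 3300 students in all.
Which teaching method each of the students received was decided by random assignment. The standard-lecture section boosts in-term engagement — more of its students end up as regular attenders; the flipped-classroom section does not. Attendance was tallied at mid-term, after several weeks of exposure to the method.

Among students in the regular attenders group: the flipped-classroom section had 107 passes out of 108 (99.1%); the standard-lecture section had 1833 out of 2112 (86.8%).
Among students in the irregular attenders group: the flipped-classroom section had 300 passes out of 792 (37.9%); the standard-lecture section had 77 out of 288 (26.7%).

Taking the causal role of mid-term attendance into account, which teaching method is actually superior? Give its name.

the standard-lecture section

Mid-term attendance is recorded after the teaching method and is itself shifted by it — it sits on the causal path from teaching method to outcome. Conditioning on a mediator would strip out part of the effect we want; the pooled comparison gives the total causal effect.
Pooled: the flipped-classroom section 45.2% vs the standard-lecture section 79.6%; the standard-lecture section is higher overall.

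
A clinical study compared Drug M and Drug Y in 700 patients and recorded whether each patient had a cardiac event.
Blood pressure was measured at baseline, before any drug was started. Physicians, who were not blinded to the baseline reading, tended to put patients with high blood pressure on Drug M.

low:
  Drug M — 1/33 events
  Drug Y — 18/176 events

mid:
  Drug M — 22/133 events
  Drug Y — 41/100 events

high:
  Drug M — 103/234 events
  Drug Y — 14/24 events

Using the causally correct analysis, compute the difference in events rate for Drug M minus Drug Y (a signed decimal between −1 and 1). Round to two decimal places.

The stratified and pooled comparisons disagree (Drug M wins within each blood pressure; Drug Y wins overall), so the answer turns on the causal role of blood pressure.
The imbalance in blood pressure arose from how patients were allocated, not from anything the drug did; and blood pressure independently affects the outcome. The pooled gap is confounded — condition on blood pressure.
Adjusting over the population distribution of blood pressure: 0.299·(0.030−0.102) + 0.333·(0.165−0.410) + 0.369·(0.440−0.583) = -0.156.

-0.16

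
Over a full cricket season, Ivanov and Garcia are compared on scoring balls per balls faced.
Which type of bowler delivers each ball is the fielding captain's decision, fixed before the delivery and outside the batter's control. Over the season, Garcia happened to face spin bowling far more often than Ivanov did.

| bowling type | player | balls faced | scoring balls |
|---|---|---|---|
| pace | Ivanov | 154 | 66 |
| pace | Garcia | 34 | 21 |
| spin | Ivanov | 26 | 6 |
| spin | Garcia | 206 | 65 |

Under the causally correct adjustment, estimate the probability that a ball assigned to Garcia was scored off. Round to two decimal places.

0.45

The imbalance in bowling type arose from how balls faced were allocated, not from anything the player did; and bowling type independently affects the outcome. The pooled gap is confounded — condition on bowling type.
Standardising Garcia to the population bowling type mix: 0.448·21/34 + 0.552·65/206 = 0.451.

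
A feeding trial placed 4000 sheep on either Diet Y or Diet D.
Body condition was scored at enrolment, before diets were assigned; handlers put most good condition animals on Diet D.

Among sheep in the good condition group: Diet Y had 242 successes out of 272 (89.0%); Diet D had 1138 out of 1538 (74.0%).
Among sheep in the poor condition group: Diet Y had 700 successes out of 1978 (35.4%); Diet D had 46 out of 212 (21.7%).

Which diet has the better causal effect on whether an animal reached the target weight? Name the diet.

Diet Y

Here starting body condition is a common cause — it drives both which diet a case falls under and the outcome. The crude comparison mixes populations; the stratum-specific rates are the causally relevant ones.
Within each level — good condition: 89.0% vs 74.0%; poor condition: 35.4% vs 21.7% — Diet Y is higher every time.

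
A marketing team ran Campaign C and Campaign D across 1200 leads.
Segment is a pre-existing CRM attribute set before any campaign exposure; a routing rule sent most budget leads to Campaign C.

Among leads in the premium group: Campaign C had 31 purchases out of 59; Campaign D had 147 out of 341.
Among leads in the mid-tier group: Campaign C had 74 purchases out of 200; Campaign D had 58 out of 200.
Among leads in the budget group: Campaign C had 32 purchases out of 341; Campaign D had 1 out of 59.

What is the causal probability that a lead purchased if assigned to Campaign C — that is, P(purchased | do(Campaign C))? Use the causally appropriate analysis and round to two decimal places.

Here customer segment is a common cause — it drives both which campaign a case falls under and the outcome. The crude comparison mixes populations; the stratum-specific rates are the causally relevant ones.
Standardising Campaign C to the population customer segment mix: 0.333·31/59 + 0.333·74/200 + 0.333·32/341 = 0.330.

0.33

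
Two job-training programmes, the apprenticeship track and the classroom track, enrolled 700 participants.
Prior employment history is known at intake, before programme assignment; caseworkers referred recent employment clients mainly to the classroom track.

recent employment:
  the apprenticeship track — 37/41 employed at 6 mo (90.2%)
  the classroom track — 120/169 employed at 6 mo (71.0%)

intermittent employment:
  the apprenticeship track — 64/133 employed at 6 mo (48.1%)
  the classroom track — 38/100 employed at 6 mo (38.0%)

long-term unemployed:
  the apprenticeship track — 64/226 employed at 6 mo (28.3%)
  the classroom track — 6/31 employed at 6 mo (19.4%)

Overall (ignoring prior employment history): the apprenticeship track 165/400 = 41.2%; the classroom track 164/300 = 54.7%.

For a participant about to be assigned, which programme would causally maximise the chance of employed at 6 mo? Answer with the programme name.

Prior employment history is set before the programme has any effect — it is not caused by the programme — and it independently drives the outcome. That makes it a confounder, so the causal comparison is within prior employment history levels.
Within each level — recent employment: 90.2% vs 71.0%; intermittent employment: 48.1% vs 38.0%; long-term unemployed: 28.3% vs 19.4% — the apprenticeship track is higher every time.

the apprenticeship track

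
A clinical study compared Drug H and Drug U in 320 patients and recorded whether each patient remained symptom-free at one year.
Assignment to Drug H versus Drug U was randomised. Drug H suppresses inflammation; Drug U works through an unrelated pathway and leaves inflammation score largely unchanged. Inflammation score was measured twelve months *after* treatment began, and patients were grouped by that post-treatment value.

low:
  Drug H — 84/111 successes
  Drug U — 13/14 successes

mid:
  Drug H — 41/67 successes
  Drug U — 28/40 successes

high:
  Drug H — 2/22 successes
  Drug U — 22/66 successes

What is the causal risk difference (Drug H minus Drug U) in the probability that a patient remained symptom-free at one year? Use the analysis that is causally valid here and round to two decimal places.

The distribution of inflammation score is itself part of what the drug does — it is an intermediate outcome. Holding it fixed would remove that part of the effect; the total effect is the pooled difference.
The causal difference is the pooled difference: 0.635 − 0.525 = +0.110.

+0.11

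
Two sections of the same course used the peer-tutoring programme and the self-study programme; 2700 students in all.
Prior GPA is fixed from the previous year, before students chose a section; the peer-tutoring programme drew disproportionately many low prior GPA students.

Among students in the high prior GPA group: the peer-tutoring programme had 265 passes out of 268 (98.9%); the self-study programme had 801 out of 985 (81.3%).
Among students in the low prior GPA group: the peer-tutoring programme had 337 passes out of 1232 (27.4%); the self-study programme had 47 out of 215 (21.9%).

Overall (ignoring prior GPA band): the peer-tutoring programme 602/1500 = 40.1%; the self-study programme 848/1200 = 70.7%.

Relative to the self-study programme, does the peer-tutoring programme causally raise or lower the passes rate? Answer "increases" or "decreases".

Since prior GPA band is a pre-existing factor (not a product of the teaching method) and it affects the outcome on its own, it is a confounder. The stratified rates, not the pooled rate, identify the causal effect.
Within each level — high prior GPA: 98.9% vs 81.3%; low prior GPA: 27.4% vs 21.9% — the peer-tutoring programme is higher every time.

increases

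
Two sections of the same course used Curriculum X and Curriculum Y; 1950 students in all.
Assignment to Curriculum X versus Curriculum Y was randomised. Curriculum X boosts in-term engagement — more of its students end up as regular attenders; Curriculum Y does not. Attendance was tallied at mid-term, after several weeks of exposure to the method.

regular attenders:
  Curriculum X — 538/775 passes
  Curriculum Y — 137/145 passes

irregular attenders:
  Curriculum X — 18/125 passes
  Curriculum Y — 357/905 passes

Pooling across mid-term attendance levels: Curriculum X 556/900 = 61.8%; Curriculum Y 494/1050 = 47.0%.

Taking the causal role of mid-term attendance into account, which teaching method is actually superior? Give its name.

Within every mid-term attendance level Curriculum Y has the higher rate, yet pooled Curriculum X does — Simpson's reversal.
Mid-term attendance is recorded after the teaching method and is itself shifted by it — it sits on the causal path from teaching method to outcome. Conditioning on a mediator would strip out part of the effect we want; the pooled comparison gives the total causal effect.
Pooled: Curriculum X 61.8% vs Curriculum Y 47.0%; Curriculum X is higher overall.

Curriculum X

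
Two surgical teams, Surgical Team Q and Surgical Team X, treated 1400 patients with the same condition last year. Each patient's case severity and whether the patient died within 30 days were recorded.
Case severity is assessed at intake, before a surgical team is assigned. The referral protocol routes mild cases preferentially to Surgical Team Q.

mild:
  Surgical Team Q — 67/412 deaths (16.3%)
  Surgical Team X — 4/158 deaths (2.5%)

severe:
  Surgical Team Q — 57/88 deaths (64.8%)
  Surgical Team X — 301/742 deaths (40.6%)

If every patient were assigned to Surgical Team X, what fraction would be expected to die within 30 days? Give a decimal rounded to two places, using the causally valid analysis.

0.25

Within every case severity level Surgical Team X has the lower rate, yet pooled Surgical Team Q does — Simpson's reversal.
Since case severity is a pre-existing factor (not a product of the surgical team) and it affects the outcome on its own, it is a confounder. The stratified rates, not the pooled rate, identify the causal effect.
Standardising Surgical Team X to the population case severity mix: 0.407·4/158 + 0.593·301/742 = 0.251.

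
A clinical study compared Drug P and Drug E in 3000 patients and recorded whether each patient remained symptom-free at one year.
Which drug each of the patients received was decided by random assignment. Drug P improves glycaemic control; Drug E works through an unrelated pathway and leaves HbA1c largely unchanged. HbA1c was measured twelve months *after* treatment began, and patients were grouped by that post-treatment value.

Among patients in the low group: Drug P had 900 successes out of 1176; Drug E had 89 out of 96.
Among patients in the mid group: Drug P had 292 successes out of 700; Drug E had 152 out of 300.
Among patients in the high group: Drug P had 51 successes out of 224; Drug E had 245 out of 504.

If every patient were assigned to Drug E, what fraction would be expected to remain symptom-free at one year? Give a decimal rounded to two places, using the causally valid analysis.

HbA1c here is a post-treatment variable shaped by the drug; conditioning on it would introduce bias rather than remove it. The overall comparison is the causal one.
So P(outcome | do(Drug E)) is just the pooled rate for Drug E: 486/900 = 0.540.

0.54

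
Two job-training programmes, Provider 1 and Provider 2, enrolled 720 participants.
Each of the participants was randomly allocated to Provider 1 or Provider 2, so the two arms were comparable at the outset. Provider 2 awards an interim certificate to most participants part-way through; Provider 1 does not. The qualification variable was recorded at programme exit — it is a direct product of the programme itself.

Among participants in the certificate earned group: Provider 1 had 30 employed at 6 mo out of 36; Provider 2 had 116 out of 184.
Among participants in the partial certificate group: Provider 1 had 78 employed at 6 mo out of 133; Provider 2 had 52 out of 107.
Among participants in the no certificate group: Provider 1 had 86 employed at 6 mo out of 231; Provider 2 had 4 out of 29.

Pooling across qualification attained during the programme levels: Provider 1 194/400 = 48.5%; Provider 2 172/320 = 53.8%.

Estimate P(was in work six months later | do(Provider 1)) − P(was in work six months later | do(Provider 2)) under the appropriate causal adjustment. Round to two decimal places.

Qualification attained during the programme is downstream of the programme. One should not condition on a consequence of treatment, so the overall rates are the right comparison.
The causal difference is the pooled difference: 0.485 − 0.537 = -0.052.

-0.05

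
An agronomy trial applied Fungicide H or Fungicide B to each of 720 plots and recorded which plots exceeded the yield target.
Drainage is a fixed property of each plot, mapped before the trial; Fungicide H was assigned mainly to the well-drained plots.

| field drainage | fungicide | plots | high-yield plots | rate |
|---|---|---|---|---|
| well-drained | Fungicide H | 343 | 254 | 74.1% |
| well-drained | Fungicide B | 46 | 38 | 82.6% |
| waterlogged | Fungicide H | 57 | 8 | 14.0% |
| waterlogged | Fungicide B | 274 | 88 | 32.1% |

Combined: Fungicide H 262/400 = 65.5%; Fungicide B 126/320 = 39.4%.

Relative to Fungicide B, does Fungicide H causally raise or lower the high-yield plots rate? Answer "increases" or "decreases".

Field drainage is set before the fungicide has any effect — it is not caused by the fungicide — and it independently drives the outcome. That makes it a confounder, so the causal comparison is within field drainage levels.
Within each level — well-drained: 74.1% vs 82.6%; waterlogged: 14.0% vs 32.1% — Fungicide B is higher every time.

decreases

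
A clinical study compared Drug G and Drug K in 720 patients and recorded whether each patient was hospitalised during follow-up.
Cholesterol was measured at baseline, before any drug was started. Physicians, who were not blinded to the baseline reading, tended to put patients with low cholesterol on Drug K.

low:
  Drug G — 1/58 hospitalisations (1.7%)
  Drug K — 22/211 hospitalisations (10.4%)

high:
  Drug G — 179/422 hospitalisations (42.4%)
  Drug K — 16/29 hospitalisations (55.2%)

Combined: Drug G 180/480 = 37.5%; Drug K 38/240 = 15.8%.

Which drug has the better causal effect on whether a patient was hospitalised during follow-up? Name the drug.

Drug G

Cholesterol satisfies the back-door criterion: it is not a descendant of the drug, and it blocks the spurious path from drug to outcome. Adjusting for it (i.e., using the within-cholesterol rates) gives the causal effect.
Within each level — low: 1.7% vs 10.4%; high: 42.4% vs 55.2% — Drug G is lower every time.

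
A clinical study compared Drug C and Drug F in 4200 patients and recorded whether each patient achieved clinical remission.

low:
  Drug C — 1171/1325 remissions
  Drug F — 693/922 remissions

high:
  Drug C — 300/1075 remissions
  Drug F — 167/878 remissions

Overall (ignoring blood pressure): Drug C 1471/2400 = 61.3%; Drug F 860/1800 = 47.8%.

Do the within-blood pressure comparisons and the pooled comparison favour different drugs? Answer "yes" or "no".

no

Within each blood pressure level (low 88.4% vs 75.2%; high 27.9% vs 19.0%), Drug C has the higher rate every time. Pooled: 61.3% vs 47.8% — Drug C has the higher rate overall. They agree.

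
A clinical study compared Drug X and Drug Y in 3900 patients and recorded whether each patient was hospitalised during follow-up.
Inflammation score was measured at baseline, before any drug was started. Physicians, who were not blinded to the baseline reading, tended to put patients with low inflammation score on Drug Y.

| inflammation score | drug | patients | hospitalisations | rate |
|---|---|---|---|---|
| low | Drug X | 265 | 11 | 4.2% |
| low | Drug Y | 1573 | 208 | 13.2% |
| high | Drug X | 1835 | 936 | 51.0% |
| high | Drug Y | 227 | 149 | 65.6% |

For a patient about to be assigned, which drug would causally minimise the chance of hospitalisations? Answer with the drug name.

The stratified and pooled comparisons disagree (Drug X wins within each inflammation score; Drug Y wins overall), so the answer turns on the causal role of inflammation score.
Here inflammation score is a common cause — it drives both which drug a case falls under and the outcome. The crude comparison mixes populations; the stratum-specific rates are the causally relevant ones.
Within each level — low: 4.2% vs 13.2%; high: 51.0% vs 65.6% — Drug X is lower every time.

Drug X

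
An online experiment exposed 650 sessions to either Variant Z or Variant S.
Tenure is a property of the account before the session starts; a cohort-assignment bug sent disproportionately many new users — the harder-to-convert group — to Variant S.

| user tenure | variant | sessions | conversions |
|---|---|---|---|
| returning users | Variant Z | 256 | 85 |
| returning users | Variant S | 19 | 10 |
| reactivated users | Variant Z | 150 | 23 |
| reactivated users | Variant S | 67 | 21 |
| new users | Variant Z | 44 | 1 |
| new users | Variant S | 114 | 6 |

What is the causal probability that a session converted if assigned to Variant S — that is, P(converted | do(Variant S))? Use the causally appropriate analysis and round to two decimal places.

0.34

Within every user tenure level Variant S has the higher rate, yet pooled Variant Z does — Simpson's reversal.
User tenure differs across variants for reasons unrelated to any effect of the variant itself, and it separately predicts the outcome — a classic confounder. We must compare within user tenure levels.
Standardising Variant S to the population user tenure mix: 0.423·10/19 + 0.334·21/67 + 0.243·6/114 = 0.340.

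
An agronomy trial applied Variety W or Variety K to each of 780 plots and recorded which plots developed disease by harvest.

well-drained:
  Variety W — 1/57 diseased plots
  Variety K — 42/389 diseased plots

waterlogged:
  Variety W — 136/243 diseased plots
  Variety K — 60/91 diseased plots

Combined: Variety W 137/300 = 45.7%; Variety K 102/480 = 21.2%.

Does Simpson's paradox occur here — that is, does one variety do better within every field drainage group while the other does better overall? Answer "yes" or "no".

yes

Within each field drainage level (well-drained 1.8% vs 10.8%; waterlogged 56.0% vs 65.9%), Variety W has the lower rate every time. Pooled: 45.7% vs 21.2% — Variety K has the lower rate overall. The two comparisons disagree.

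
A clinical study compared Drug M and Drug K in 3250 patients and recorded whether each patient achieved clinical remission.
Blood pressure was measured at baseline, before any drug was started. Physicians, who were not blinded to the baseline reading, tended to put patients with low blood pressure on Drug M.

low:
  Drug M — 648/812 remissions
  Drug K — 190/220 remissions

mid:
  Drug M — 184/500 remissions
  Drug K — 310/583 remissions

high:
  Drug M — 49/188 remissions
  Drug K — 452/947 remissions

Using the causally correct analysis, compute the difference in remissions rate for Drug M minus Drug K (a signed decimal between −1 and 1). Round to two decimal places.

-0.15

Blood pressure differs across drugs for reasons unrelated to any effect of the drug itself, and it separately predicts the outcome — a classic confounder. We must compare within blood pressure levels.
Adjusting over the population distribution of blood pressure: 0.318·(0.798−0.864) + 0.333·(0.368−0.532) + 0.349·(0.261−0.477) = -0.151.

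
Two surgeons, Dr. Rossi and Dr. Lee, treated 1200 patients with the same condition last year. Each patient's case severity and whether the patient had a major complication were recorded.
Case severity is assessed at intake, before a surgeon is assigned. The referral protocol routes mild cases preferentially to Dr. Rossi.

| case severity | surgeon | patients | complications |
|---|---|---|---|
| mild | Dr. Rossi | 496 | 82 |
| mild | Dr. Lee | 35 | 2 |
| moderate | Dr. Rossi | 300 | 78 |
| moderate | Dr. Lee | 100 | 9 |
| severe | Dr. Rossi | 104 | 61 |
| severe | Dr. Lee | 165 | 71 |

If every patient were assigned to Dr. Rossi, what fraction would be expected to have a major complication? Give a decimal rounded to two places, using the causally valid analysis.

0.29

Here case severity is a common cause — it drives both which surgeon a case falls under and the outcome. The crude comparison mixes populations; the stratum-specific rates are the causally relevant ones.
Standardising Dr. Rossi to the population case severity mix: 0.443·82/496 + 0.333·78/300 + 0.224·61/104 = 0.291.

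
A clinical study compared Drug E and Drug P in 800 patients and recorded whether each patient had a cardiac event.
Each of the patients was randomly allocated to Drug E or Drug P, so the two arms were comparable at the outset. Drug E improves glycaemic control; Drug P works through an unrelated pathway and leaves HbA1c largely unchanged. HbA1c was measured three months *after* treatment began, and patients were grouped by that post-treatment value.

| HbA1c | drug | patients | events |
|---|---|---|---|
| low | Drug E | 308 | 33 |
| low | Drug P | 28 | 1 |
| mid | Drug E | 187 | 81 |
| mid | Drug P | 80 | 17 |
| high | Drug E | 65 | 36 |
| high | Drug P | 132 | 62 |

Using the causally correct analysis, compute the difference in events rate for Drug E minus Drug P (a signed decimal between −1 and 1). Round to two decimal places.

-0.07

Drug P is lower inside every HbA1c stratum but Drug E is lower in aggregate. Whether to stratify depends on how HbA1c relates to the drug.
HbA1c lies on the pathway drug → HbA1c → outcome, so adjusting for it blocks the indirect effect. For the total causal effect of drug, use the unadjusted pooled rates.
The causal difference is the pooled difference: 0.268 − 0.333 = -0.065.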